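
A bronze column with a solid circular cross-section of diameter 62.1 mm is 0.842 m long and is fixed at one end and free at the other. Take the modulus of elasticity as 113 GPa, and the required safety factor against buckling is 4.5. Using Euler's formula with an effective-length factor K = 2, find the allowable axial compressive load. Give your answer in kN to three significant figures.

I = πd⁴/64 = π×62.1⁴/64 = 730000 mm⁴.
Effective length L_e = KL = 2×0.842 m = 1684 mm.
Euler critical load P_cr = π²EI/L_e² = π²×113000×730000/1684² = 287100 N.
P_allow = P_cr/n = 287100/4.5 = 63800 N.

P_allow = 63.8 kN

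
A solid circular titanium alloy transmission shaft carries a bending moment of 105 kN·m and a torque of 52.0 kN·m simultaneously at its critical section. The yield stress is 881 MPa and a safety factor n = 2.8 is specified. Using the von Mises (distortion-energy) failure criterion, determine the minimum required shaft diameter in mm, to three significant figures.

σ_allow = σ_y/n = 881/2.8 = 314.6 MPa.
For a solid shaft σ_b = 32M/(πd³) and τ = 16T/(πd³), so the von Mises stress is σ' = (16/πd³)·√(4M²+3T²).
√(4M²+3T²) = √(4×(1.050×10^8)² + 3×(5.200×10^7)²) = 2.285×10^8 N·mm.
d³ = 16×2.285×10^8/(π×314.6) = 3.699×10^6 mm³.
d = 154.6 mm.

d = 155 mm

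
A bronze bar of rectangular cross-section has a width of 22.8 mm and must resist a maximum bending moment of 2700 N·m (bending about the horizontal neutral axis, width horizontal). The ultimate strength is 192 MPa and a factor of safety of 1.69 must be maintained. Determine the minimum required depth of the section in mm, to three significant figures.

σ_allow = 192/1.69 = 113.6 MPa.
For a rectangular section σ = 6M/(bh²), so h² = 6M/(b σ_allow) = 6×2700000/(22.8×113.6) = 6254 mm².
h = 79.08 mm.

h = 79.1 mm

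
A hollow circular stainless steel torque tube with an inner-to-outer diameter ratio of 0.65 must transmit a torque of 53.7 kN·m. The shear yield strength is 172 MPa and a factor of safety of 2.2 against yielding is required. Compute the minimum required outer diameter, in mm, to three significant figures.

d_o = 162 mm

τ_allow = 172/2.2 = 78.18 MPa.
For a hollow shaft τ = 16T/[πd_o³(1−k⁴)] with k = 0.65, so 1−k⁴ = 0.8215.
d_o³ = 16T/[π τ_allow (1−k⁴)] = 16×5.3700×10^7/(π×78.18×0.8215) = 4.258×10^6 mm³.
d_o = 162.1 mm.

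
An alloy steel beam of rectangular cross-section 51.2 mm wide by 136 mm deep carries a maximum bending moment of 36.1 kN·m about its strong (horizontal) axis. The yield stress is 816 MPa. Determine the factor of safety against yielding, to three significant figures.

Section modulus S = bh²/6 = 51.2×136²/6 = 157800 mm³.
σ = M/S = 3.6100×10^7/157800 = 228.7 MPa.
n = 816/228.7 = 3.568.

n = 3.57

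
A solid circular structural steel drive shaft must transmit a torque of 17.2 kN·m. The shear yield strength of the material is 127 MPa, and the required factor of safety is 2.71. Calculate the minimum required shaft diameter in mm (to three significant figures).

d = 123 mm

Allowable shear stress τ_allow = 127/2.71 = 46.86 MPa.
For a solid shaft τ = 16T/(πd³), so d³ = 16T/(π τ_allow) = 16×1.7200×10^7/(π×46.86) = 1.869×10^6 mm³.
d = (1.869×10^6)^(1/3) = 123.2 mm.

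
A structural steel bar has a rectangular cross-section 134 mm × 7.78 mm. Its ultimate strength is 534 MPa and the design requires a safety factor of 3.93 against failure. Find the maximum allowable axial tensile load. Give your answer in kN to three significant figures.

F_allow = 142 kN

σ_allow = 534/3.93 = 135.9 MPa.
A = 134×7.78 = 1043 mm².
F_allow = σ_allow × A = 135.9×1043 = 141700 N.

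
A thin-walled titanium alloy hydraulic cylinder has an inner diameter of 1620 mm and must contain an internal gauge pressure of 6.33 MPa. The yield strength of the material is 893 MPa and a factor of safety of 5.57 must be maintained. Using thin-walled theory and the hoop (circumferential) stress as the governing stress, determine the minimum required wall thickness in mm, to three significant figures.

t = 32.0 mm

σ_allow = 893/5.57 = 160.3 MPa.
Hoop stress σ_h = pD/(2t), so t = pD/(2σ_allow) = 6.33×1620/(2×160.3) = 31.98 mm.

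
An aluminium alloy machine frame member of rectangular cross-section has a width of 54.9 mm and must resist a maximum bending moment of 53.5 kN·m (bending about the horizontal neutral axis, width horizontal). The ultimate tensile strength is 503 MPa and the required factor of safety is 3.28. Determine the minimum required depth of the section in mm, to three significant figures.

h = 195 mm

σ_allow = 503/3.28 = 153.4 MPa.
For a rectangular section σ = 6M/(bh²), so h² = 6M/(b σ_allow) = 6×5.3500×10^7/(54.9×153.4) = 38130 mm².
h = 195.3 mm.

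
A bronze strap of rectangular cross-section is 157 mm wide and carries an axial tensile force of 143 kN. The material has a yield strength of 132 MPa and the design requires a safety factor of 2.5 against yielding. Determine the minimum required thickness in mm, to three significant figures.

σ_allow = 132/2.5 = 52.80 MPa.
Required area A = F/σ_allow = 143000/52.80 = 2708 mm².
t = A/w = 2708/157 = 17.25 mm.

t = 17.3 mm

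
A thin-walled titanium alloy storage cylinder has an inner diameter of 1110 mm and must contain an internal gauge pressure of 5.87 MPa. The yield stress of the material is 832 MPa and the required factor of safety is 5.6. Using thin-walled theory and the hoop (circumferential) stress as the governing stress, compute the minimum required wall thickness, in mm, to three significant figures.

σ_allow = 832/5.6 = 148.6 MPa.
Hoop stress σ_h = pD/(2t), so t = pD/(2σ_allow) = 5.87×1110/(2×148.6) = 21.93 mm.

t = 21.9 mm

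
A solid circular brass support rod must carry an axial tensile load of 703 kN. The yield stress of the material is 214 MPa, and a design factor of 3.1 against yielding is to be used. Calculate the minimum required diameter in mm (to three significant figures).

Allowable stress σ_allow = 214/3.1 = 69.03 MPa.
Required area A = F/σ_allow = 703000/69.03 = 10180 mm².
A = πd²/4 → d = √(4A/π) = 113.9 mm.

d = 114 mm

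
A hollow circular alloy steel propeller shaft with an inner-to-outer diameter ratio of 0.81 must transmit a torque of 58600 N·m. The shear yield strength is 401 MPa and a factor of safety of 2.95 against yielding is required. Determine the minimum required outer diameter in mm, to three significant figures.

τ_allow = 401/2.95 = 135.9 MPa.
For a hollow shaft τ = 16T/[πd_o³(1−k⁴)] with k = 0.81, so 1−k⁴ = 0.5695.
d_o³ = 16T/[π τ_allow (1−k⁴)] = 16×5.8600×10^7/(π×135.9×0.5695) = 3.855×10^6 mm³.
d_o = 156.8 mm.

d_o = 157 mm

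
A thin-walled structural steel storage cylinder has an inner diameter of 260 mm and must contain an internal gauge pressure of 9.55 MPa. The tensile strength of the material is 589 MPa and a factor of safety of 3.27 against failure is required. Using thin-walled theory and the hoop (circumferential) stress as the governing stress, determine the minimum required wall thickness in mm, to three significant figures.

t = 6.89 mm

σ_allow = 589/3.27 = 180.1 MPa.
Hoop stress σ_h = pD/(2t), so t = pD/(2σ_allow) = 9.55×260/(2×180.1) = 6.893 mm.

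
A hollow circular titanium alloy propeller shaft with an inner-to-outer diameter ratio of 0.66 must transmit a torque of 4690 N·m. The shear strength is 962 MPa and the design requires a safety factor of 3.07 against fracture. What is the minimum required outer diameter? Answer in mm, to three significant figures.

d_o = 45.5 mm

τ_allow = 962/3.07 = 313.4 MPa.
For a hollow shaft τ = 16T/[πd_o³(1−k⁴)] with k = 0.66, so 1−k⁴ = 0.8103.
d_o³ = 16T/[π τ_allow (1−k⁴)] = 16×4690000/(π×313.4×0.8103) = 94080 mm³.
d_o = 45.48 mm.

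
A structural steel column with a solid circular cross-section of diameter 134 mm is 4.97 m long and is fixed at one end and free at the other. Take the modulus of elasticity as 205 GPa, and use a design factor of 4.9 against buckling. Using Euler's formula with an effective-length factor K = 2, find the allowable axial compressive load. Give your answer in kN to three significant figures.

I = πd⁴/64 = π×134⁴/64 = 1.583×10^7 mm⁴.
Effective length L_e = KL = 2×4.97 m = 9940 mm.
Euler critical load P_cr = π²EI/L_e² = π²×205000×1.583×10^7/9940² = 324100 N.
P_allow = P_cr/n = 324100/4.9 = 66140 N.

P_allow = 66.1 kN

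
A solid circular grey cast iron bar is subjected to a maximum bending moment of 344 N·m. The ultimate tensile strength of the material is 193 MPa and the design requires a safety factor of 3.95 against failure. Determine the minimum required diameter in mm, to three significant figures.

σ_allow = 193/3.95 = 48.86 MPa.
For a solid circular section σ = 32M/(πd³), so d³ = 32M/(π σ_allow) = 32×344000/(π×48.86) = 71710 mm³.
d = 41.55 mm.

d = 41.5 mm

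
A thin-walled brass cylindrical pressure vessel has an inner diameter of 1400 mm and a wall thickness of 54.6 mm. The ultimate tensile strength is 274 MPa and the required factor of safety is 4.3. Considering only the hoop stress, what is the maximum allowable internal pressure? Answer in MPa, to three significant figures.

σ_allow = 274/4.3 = 63.72 MPa.
σ_h = pD/(2t) → p_allow = 2σ_allow t/D = 2×63.72×54.6/1400 = 4.970 MPa.

p_allow = 4.97 MPa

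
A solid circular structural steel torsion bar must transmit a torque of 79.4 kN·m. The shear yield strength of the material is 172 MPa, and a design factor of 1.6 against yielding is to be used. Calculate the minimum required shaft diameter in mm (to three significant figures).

d = 156 mm

Allowable shear stress τ_allow = 172/1.6 = 107.5 MPa.
For a solid shaft τ = 16T/(πd³), so d³ = 16T/(π τ_allow) = 16×7.9400×10^7/(π×107.5) = 3.762×10^6 mm³.
d = (3.762×10^6)^(1/3) = 155.5 mm.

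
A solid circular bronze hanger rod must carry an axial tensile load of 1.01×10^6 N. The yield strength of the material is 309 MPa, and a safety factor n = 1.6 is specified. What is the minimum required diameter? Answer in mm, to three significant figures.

Allowable stress σ_allow = 309/1.6 = 193.1 MPa.
Required area A = F/σ_allow = 1010000/193.1 = 5230 mm².
A = πd²/4 → d = √(4A/π) = 81.60 mm.

d = 81.6 mm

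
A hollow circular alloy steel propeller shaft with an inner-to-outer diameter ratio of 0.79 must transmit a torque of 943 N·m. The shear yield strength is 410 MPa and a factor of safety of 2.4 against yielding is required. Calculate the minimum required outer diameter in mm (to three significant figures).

τ_allow = 410/2.4 = 170.8 MPa.
For a hollow shaft τ = 16T/[πd_o³(1−k⁴)] with k = 0.79, so 1−k⁴ = 0.6105.
d_o³ = 16T/[π τ_allow (1−k⁴)] = 16×943000/(π×170.8×0.6105) = 46050 mm³.
d_o = 35.84 mm.

d_o = 35.8 mm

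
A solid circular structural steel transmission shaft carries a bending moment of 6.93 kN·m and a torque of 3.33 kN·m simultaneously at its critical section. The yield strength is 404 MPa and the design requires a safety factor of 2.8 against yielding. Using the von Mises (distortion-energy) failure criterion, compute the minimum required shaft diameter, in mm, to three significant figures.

d = 80.9 mm

σ_allow = σ_y/n = 404/2.8 = 144.3 MPa.
For a solid shaft σ_b = 32M/(πd³) and τ = 16T/(πd³), so the von Mises stress is σ' = (16/πd³)·√(4M²+3T²).
√(4M²+3T²) = √(4×(6.930×10^6)² + 3×(3.330×10^6)²) = 1.501×10^7 N·mm.
d³ = 16×1.501×10^7/(π×144.3) = 529900 mm³.
d = 80.92 mm.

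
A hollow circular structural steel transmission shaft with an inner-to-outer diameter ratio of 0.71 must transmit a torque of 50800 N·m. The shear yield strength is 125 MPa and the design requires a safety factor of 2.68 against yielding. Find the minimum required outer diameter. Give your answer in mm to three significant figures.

τ_allow = 125/2.68 = 46.64 MPa.
For a hollow shaft τ = 16T/[πd_o³(1−k⁴)] with k = 0.71, so 1−k⁴ = 0.7459.
d_o³ = 16T/[π τ_allow (1−k⁴)] = 16×5.0800×10^7/(π×46.64×0.7459) = 7.437×10^6 mm³.
d_o = 195.2 mm.

d_o = 195 mm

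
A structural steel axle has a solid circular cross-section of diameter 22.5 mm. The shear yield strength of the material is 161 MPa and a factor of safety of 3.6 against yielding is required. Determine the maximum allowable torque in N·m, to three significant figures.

τ_allow = 161/3.6 = 44.72 MPa.
For a solid shaft T_allow = τ_allow·πd³/16; πd³/16 = π×22.5³/16 = 2237 mm³.
T_allow = 44.72×2237 = 100000 N·mm = 100.0 N·m.

T_allow = 100 N·m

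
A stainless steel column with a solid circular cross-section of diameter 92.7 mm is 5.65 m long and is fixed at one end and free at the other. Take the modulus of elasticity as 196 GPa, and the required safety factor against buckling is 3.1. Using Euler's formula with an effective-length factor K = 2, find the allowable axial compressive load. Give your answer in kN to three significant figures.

P_allow = 17.7 kN

I = πd⁴/64 = π×92.7⁴/64 = 3.625×10^6 mm⁴.
Effective length L_e = KL = 2×5.65 m = 11300 mm.
Euler critical load P_cr = π²EI/L_e² = π²×196000×3.625×10^6/11300² = 54910 N.
P_allow = P_cr/n = 54910/3.1 = 17710 N.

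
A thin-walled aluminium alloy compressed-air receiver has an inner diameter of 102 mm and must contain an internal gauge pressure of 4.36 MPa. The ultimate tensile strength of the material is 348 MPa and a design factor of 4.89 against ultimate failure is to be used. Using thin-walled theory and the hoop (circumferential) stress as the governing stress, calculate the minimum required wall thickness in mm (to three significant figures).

σ_allow = 348/4.89 = 71.17 MPa.
Hoop stress σ_h = pD/(2t), so t = pD/(2σ_allow) = 4.36×102/(2×71.17) = 3.125 mm.

t = 3.12 mm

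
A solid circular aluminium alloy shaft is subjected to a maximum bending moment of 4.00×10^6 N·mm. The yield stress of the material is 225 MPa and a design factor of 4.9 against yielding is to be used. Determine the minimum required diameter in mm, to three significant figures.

σ_allow = 225/4.9 = 45.92 MPa.
For a solid circular section σ = 32M/(πd³), so d³ = 32M/(π σ_allow) = 32×4000000/(π×45.92) = 887300 mm³.
d = 96.09 mm.

d = 96.1 mm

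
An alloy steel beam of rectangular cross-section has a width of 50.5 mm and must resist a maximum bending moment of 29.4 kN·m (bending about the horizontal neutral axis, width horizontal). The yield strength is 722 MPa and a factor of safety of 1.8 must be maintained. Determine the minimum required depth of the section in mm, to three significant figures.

σ_allow = 722/1.8 = 401.1 MPa.
For a rectangular section σ = 6M/(bh²), so h² = 6M/(b σ_allow) = 6×2.9400×10^7/(50.5×401.1) = 8708 mm².
h = 93.32 mm.

h = 93.3 mm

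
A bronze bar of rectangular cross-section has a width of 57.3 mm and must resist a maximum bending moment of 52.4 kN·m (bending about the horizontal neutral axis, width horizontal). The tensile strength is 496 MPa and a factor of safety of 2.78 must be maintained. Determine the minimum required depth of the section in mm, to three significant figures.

h = 175 mm

σ_allow = 496/2.78 = 178.4 MPa.
For a rectangular section σ = 6M/(bh²), so h² = 6M/(b σ_allow) = 6×5.2400×10^7/(57.3×178.4) = 30750 mm².
h = 175.4 mm.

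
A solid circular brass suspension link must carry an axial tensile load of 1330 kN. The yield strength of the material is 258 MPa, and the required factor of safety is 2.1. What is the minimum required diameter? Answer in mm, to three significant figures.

Allowable stress σ_allow = 258/2.1 = 122.9 MPa.
Required area A = F/σ_allow = 1330000/122.9 = 10830 mm².
A = πd²/4 → d = √(4A/π) = 117.4 mm.

d = 117 mm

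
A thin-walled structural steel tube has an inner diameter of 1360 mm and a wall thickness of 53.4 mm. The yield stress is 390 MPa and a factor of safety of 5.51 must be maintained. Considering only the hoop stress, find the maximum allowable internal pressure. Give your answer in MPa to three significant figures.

p_allow = 5.56 MPa

σ_allow = 390/5.51 = 70.78 MPa.
σ_h = pD/(2t) → p_allow = 2σ_allow t/D = 2×70.78×53.4/1360 = 5.558 MPa.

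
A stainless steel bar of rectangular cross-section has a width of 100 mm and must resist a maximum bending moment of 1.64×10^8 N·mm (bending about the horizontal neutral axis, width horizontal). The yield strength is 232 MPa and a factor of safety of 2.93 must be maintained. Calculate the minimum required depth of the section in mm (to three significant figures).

h = 353 mm

σ_allow = 232/2.93 = 79.18 MPa.
For a rectangular section σ = 6M/(bh²), so h² = 6M/(b σ_allow) = 6×1.6400×10^8/(100×79.18) = 124300 mm².
h = 352.5 mm.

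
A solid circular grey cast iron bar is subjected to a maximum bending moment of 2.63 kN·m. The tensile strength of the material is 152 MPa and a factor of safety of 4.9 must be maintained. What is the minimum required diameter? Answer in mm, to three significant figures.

d = 95.2 mm

σ_allow = 152/4.9 = 31.02 MPa.
For a solid circular section σ = 32M/(πd³), so d³ = 32M/(π σ_allow) = 32×2630000/(π×31.02) = 863600 mm³.
d = 95.23 mm.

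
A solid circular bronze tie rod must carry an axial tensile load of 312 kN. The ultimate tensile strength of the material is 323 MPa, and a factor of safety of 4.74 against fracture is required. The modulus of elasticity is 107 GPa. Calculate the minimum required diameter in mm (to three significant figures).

Allowable stress σ_allow = 323/4.74 = 68.14 MPa.
Required area A = F/σ_allow = 312000/68.14 = 4579 mm².
A = πd²/4 → d = √(4A/π) = 76.35 mm.

d = 76.4 mm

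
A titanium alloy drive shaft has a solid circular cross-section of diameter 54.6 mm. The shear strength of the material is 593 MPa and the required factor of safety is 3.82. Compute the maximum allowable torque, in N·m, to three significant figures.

τ_allow = 593/3.82 = 155.2 MPa.
For a solid shaft T_allow = τ_allow·πd³/16; πd³/16 = π×54.6³/16 = 31960 mm³.
T_allow = 155.2×31960 = 4.961×10^6 N·mm = 4961 N·m.

T_allow = 4960 N·m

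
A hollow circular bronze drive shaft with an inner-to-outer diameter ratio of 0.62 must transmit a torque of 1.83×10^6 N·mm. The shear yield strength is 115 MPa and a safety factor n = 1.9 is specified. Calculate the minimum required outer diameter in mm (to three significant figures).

τ_allow = 115/1.9 = 60.53 MPa.
For a hollow shaft τ = 16T/[πd_o³(1−k⁴)] with k = 0.62, so 1−k⁴ = 0.8522.
d_o³ = 16T/[π τ_allow (1−k⁴)] = 16×1830000/(π×60.53×0.8522) = 180700 mm³.
d_o = 56.53 mm.

d_o = 56.5 mm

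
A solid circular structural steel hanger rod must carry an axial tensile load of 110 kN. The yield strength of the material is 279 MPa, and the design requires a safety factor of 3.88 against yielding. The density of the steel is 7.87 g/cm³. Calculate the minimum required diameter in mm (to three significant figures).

Allowable stress σ_allow = 279/3.88 = 71.91 MPa.
Required area A = F/σ_allow = 110000/71.91 = 1530 mm².
A = πd²/4 → d = √(4A/π) = 44.13 mm.

d = 44.1 mm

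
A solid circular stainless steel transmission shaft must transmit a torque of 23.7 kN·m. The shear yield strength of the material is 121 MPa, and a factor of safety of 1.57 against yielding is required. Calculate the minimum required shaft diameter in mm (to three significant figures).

Allowable shear stress τ_allow = 121/1.57 = 77.07 MPa.
For a solid shaft τ = 16T/(πd³), so d³ = 16T/(π τ_allow) = 16×2.3700×10^7/(π×77.07) = 1.566×10^6 mm³.
d = (1.566×10^6)^(1/3) = 116.1 mm.

d = 116 mm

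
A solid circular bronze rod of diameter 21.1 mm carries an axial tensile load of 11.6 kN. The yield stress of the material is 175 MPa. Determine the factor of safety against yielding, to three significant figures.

n = 5.28

A = πd²/4 = 349.7 mm².
σ = F/A = 11600/349.7 = 33.17 MPa.
n = 175/33.17 = 5.275.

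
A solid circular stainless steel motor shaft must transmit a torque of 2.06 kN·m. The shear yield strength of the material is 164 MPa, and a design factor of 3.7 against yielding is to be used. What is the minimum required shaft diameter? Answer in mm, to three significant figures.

d = 61.9 mm

Allowable shear stress τ_allow = 164/3.7 = 44.32 MPa.
For a solid shaft τ = 16T/(πd³), so d³ = 16T/(π τ_allow) = 16×2060000/(π×44.32) = 236700 mm³.
d = (236700)^(1/3) = 61.86 mm.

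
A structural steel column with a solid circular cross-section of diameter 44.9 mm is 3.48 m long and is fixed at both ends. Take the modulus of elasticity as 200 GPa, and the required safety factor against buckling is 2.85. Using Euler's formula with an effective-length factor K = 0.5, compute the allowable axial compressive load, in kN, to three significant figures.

P_allow = 45.6 kN

I = πd⁴/64 = π×44.9⁴/64 = 199500 mm⁴.
Effective length L_e = KL = 0.5×3.48 m = 1740 mm.
Euler critical load P_cr = π²EI/L_e² = π²×200000×199500/1740² = 130100 N.
P_allow = P_cr/n = 130100/2.85 = 45640 N.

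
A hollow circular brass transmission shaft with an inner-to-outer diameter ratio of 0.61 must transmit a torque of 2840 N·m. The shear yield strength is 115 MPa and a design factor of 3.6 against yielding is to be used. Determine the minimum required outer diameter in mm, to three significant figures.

τ_allow = 115/3.6 = 31.94 MPa.
For a hollow shaft τ = 16T/[πd_o³(1−k⁴)] with k = 0.61, so 1−k⁴ = 0.8615.
d_o³ = 16T/[π τ_allow (1−k⁴)] = 16×2840000/(π×31.94×0.8615) = 525600 mm³.
d_o = 80.70 mm.

d_o = 80.7 mm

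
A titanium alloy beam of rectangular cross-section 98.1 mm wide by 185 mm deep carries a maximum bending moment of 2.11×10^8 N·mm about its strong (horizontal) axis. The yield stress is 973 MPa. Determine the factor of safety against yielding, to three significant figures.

Section modulus S = bh²/6 = 98.1×185²/6 = 559600 mm³.
σ = M/S = 2.1100×10^8/559600 = 377.1 MPa.
n = 973/377.1 = 2.580.

n = 2.58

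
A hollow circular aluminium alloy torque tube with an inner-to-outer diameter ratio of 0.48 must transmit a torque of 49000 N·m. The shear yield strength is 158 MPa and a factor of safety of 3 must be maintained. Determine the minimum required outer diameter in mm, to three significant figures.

d_o = 171 mm

τ_allow = 158/3 = 52.67 MPa.
For a hollow shaft τ = 16T/[πd_o³(1−k⁴)] with k = 0.48, so 1−k⁴ = 0.9469.
d_o³ = 16T/[π τ_allow (1−k⁴)] = 16×4.9000×10^7/(π×52.67×0.9469) = 5.004×10^6 mm³.
d_o = 171.0 mm.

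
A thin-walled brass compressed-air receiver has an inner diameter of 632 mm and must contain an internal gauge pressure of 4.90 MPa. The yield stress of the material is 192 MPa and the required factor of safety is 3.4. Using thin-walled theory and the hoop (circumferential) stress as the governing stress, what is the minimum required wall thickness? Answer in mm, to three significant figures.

σ_allow = 192/3.4 = 56.47 MPa.
Hoop stress σ_h = pD/(2t), so t = pD/(2σ_allow) = 4.90×632/(2×56.47) = 27.42 mm.

t = 27.4 mm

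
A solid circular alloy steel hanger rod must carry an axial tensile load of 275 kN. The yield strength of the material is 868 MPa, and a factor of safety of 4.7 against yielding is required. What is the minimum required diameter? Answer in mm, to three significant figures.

Allowable stress σ_allow = 868/4.7 = 184.7 MPa.
Required area A = F/σ_allow = 275000/184.7 = 1489 mm².
A = πd²/4 → d = √(4A/π) = 43.54 mm.

d = 43.5 mm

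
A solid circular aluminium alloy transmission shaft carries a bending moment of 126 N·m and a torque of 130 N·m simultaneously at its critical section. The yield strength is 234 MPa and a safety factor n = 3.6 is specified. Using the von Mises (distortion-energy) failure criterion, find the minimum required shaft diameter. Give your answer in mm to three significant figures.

σ_allow = σ_y/n = 234/3.6 = 65.00 MPa.
For a solid shaft σ_b = 32M/(πd³) and τ = 16T/(πd³), so the von Mises stress is σ' = (16/πd³)·√(4M²+3T²).
√(4M²+3T²) = √(4×(126000)² + 3×(130000)²) = 337900 N·mm.
d³ = 16×337900/(π×65.00) = 26480 mm³.
d = 29.81 mm.

d = 29.8 mm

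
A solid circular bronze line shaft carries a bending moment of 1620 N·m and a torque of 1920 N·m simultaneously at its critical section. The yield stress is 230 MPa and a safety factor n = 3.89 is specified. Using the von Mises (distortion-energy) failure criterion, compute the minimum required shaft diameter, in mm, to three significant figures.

d = 73.7 mm

σ_allow = σ_y/n = 230/3.89 = 59.13 MPa.
For a solid shaft σ_b = 32M/(πd³) and τ = 16T/(πd³), so the von Mises stress is σ' = (16/πd³)·√(4M²+3T²).
√(4M²+3T²) = √(4×(1.620×10^6)² + 3×(1.920×10^6)²) = 4.643×10^6 N·mm.
d³ = 16×4.643×10^6/(π×59.13) = 399900 mm³.
d = 73.68 mm.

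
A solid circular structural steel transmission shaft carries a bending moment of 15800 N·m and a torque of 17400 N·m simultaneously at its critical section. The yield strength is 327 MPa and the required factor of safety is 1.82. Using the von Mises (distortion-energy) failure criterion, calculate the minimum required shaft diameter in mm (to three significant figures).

σ_allow = σ_y/n = 327/1.82 = 179.7 MPa.
For a solid shaft σ_b = 32M/(πd³) and τ = 16T/(πd³), so the von Mises stress is σ' = (16/πd³)·√(4M²+3T²).
√(4M²+3T²) = √(4×(1.580×10^7)² + 3×(1.740×10^7)²) = 4.367×10^7 N·mm.
d³ = 16×4.367×10^7/(π×179.7) = 1.238×10^6 mm³.
d = 107.4 mm.

d = 107 mm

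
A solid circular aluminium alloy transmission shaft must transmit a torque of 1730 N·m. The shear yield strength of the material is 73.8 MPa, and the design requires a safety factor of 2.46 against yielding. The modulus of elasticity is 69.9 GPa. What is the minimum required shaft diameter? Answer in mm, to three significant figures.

Allowable shear stress τ_allow = 73.8/2.46 = 30.00 MPa.
For a solid shaft τ = 16T/(πd³), so d³ = 16T/(π τ_allow) = 16×1730000/(π×30.00) = 293700 mm³.
d = (293700)^(1/3) = 66.47 mm.

d = 66.5 mm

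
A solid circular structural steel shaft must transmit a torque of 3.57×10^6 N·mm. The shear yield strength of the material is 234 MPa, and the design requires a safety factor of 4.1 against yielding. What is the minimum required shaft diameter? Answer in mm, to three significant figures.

Allowable shear stress τ_allow = 234/4.1 = 57.07 MPa.
For a solid shaft τ = 16T/(πd³), so d³ = 16T/(π τ_allow) = 16×3570000/(π×57.07) = 318600 mm³.
d = (318600)^(1/3) = 68.30 mm.

d = 68.3 mm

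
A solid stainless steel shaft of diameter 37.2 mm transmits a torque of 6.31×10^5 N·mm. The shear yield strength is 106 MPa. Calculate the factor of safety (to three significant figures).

τ = 16T/(πd³) = 16×631000/(π×37.2³) = 62.43 MPa.
n = τ_limit/τ = 106/62.43 = 1.698.

n = 1.70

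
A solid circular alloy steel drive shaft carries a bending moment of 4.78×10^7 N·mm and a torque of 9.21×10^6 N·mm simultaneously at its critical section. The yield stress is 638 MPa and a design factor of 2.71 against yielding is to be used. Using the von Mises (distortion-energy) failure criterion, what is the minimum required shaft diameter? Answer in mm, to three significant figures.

σ_allow = σ_y/n = 638/2.71 = 235.4 MPa.
For a solid shaft σ_b = 32M/(πd³) and τ = 16T/(πd³), so the von Mises stress is σ' = (16/πd³)·√(4M²+3T²).
√(4M²+3T²) = √(4×(4.780×10^7)² + 3×(9.210×10^6)²) = 9.692×10^7 N·mm.
d³ = 16×9.692×10^7/(π×235.4) = 2.097×10^6 mm³.
d = 128.0 mm.

d = 128 mm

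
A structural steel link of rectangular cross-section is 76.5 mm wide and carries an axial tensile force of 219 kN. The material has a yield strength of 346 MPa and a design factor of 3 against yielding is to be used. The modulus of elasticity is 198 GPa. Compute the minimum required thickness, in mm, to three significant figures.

t = 24.8 mm

σ_allow = 346/3 = 115.3 MPa.
Required area A = F/σ_allow = 219000/115.3 = 1899 mm².
t = A/w = 1899/76.5 = 24.82 mm.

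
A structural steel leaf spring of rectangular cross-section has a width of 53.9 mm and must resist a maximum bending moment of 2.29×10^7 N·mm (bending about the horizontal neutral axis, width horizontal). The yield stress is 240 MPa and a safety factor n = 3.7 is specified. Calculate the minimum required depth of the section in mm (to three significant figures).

h = 198 mm

σ_allow = 240/3.7 = 64.86 MPa.
For a rectangular section σ = 6M/(bh²), so h² = 6M/(b σ_allow) = 6×2.2900×10^7/(53.9×64.86) = 39300 mm².
h = 198.2 mm.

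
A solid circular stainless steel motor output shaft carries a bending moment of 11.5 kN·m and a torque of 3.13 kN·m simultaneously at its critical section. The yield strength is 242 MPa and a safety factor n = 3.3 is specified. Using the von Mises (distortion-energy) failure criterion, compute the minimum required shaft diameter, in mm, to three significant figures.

σ_allow = σ_y/n = 242/3.3 = 73.33 MPa.
For a solid shaft σ_b = 32M/(πd³) and τ = 16T/(πd³), so the von Mises stress is σ' = (16/πd³)·√(4M²+3T²).
√(4M²+3T²) = √(4×(1.150×10^7)² + 3×(3.130×10^6)²) = 2.363×10^7 N·mm.
d³ = 16×2.363×10^7/(π×73.33) = 1.641×10^6 mm³.
d = 118.0 mm.

d = 118 mm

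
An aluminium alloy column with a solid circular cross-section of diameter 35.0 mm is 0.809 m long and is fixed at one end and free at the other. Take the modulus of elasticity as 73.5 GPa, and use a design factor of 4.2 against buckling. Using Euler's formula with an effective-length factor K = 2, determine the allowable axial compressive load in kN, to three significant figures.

P_allow = 4.86 kN

I = πd⁴/64 = π×35.0⁴/64 = 73660 mm⁴.
Effective length L_e = KL = 2×0.809 m = 1618 mm.
Euler critical load P_cr = π²EI/L_e² = π²×73500×73660/1618² = 20410 N.
P_allow = P_cr/n = 20410/4.2 = 4860 N.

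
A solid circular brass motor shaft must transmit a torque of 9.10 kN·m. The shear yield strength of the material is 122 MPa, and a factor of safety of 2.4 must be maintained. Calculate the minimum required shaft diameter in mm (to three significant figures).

d = 97.0 mm

Allowable shear stress τ_allow = 122/2.4 = 50.83 MPa.
For a solid shaft τ = 16T/(πd³), so d³ = 16T/(π τ_allow) = 16×9100000/(π×50.83) = 911700 mm³.
d = (911700)^(1/3) = 96.97 mm.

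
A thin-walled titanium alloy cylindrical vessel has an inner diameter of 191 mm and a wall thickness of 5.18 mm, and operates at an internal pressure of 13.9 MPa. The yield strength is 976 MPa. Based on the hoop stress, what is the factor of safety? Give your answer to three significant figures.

σ_h = pD/(2t) = 13.9×191/(2×5.18) = 256.3 MPa.
n = 976/256.3 = 3.809.

n = 3.81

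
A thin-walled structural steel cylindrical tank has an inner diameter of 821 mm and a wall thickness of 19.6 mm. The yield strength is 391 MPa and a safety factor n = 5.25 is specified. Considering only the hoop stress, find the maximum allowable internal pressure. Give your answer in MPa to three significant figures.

p_allow = 3.56 MPa

σ_allow = 391/5.25 = 74.48 MPa.
σ_h = pD/(2t) → p_allow = 2σ_allow t/D = 2×74.48×19.6/821 = 3.556 MPa.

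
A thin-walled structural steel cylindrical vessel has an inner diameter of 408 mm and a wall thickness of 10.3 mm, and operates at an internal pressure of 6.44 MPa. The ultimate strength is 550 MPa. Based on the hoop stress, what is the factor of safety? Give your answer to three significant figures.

σ_h = pD/(2t) = 6.44×408/(2×10.3) = 127.5 MPa.
n = 550/127.5 = 4.312.

n = 4.31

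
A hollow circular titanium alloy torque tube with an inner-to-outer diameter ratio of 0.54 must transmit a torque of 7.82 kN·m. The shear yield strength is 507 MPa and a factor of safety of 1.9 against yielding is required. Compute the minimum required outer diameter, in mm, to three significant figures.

τ_allow = 507/1.9 = 266.8 MPa.
For a hollow shaft τ = 16T/[πd_o³(1−k⁴)] with k = 0.54, so 1−k⁴ = 0.9150.
d_o³ = 16T/[π τ_allow (1−k⁴)] = 16×7820000/(π×266.8×0.9150) = 163100 mm³.
d_o = 54.64 mm.

d_o = 54.6 mm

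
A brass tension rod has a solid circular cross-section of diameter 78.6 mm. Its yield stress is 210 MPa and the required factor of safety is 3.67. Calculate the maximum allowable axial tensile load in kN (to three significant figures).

F_allow = 278 kN

σ_allow = 210/3.67 = 57.22 MPa.
A = πd²/4 = π×78.6²/4 = 4852 mm².
F_allow = σ_allow × A = 57.22×4852 = 277600 N.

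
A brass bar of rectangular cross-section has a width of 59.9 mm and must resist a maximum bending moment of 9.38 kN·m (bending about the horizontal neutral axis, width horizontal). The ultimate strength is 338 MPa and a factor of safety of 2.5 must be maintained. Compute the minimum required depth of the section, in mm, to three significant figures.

σ_allow = 338/2.5 = 135.2 MPa.
For a rectangular section σ = 6M/(bh²), so h² = 6M/(b σ_allow) = 6×9380000/(59.9×135.2) = 6949 mm².
h = 83.36 mm.

h = 83.4 mm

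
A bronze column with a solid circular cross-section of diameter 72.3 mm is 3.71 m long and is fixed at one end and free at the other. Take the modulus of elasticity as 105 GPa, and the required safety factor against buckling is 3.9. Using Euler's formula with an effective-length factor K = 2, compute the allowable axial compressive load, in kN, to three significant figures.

I = πd⁴/64 = π×72.3⁴/64 = 1.341×10^6 mm⁴.
Effective length L_e = KL = 2×3.71 m = 7420 mm.
Euler critical load P_cr = π²EI/L_e² = π²×105000×1.341×10^6/7420² = 25250 N.
P_allow = P_cr/n = 25250/3.9 = 6474 N.

P_allow = 6.47 kN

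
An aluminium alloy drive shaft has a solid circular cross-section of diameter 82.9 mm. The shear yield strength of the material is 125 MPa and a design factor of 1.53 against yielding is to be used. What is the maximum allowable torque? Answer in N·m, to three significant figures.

T_allow = 9140 N·m

τ_allow = 125/1.53 = 81.70 MPa.
For a solid shaft T_allow = τ_allow·πd³/16; πd³/16 = π×82.9³/16 = 111900 mm³.
T_allow = 81.70×111900 = 9.139×10^6 N·mm = 9139 N·m.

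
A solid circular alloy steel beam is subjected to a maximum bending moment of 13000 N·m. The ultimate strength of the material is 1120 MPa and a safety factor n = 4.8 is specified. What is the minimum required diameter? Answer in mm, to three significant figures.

σ_allow = 1120/4.8 = 233.3 MPa.
For a solid circular section σ = 32M/(πd³), so d³ = 32M/(π σ_allow) = 32×1.3000×10^7/(π×233.3) = 567500 mm³.
d = 82.79 mm.

d = 82.8 mm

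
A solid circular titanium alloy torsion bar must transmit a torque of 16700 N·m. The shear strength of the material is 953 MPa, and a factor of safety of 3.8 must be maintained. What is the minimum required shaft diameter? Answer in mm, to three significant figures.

Allowable shear stress τ_allow = 953/3.8 = 250.8 MPa.
For a solid shaft τ = 16T/(πd³), so d³ = 16T/(π τ_allow) = 16×1.6700×10^7/(π×250.8) = 339100 mm³.
d = (339100)^(1/3) = 69.74 mm.

d = 69.7 mm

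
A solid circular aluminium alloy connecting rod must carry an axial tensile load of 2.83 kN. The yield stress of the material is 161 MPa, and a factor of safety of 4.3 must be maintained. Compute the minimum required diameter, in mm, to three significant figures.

d = 9.81 mm

Allowable stress σ_allow = 161/4.3 = 37.44 MPa.
Required area A = F/σ_allow = 2830.0/37.44 = 75.58 mm².
A = πd²/4 → d = √(4A/π) = 9.810 mm.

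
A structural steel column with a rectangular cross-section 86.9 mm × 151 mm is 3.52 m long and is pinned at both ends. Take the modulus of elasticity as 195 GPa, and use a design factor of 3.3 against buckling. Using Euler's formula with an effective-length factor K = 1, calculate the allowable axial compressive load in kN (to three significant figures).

Buckling occurs about the weak axis: I_min = h·b³/12 = 151×86.9³/12 = 8.258×10^6 mm⁴ (b = 86.9 mm is the smaller dimension).
Effective length L_e = KL = 1×3.52 m = 3520 mm.
Euler critical load P_cr = π²EI/L_e² = π²×195000×8.258×10^6/3520² = 1.283×10^6 N.
P_allow = P_cr/n = 1.283×10^6/3.3 = 388700 N.

P_allow = 389 kN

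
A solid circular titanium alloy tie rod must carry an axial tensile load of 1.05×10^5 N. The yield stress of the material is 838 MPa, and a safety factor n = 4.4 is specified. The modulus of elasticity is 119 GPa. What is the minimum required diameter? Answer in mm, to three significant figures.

Allowable stress σ_allow = 838/4.4 = 190.5 MPa.
Required area A = F/σ_allow = 105000/190.5 = 551.3 mm².
A = πd²/4 → d = √(4A/π) = 26.49 mm.

d = 26.5 mm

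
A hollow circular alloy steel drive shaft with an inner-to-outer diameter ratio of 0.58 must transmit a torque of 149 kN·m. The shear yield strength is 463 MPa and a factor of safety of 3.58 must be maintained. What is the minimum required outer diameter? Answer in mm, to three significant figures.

d_o = 188 mm

τ_allow = 463/3.58 = 129.3 MPa.
For a hollow shaft τ = 16T/[πd_o³(1−k⁴)] with k = 0.58, so 1−k⁴ = 0.8868.
d_o³ = 16T/[π τ_allow (1−k⁴)] = 16×1.4900×10^8/(π×129.3×0.8868) = 6.616×10^6 mm³.
d_o = 187.7 mm.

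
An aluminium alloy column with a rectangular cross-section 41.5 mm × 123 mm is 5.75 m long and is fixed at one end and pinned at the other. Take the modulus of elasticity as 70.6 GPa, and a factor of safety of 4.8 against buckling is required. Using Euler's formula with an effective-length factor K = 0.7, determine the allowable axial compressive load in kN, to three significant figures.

Buckling occurs about the weak axis: I_min = h·b³/12 = 123×41.5³/12 = 732600 mm⁴ (b = 41.5 mm is the smaller dimension).
Effective length L_e = KL = 0.7×5.75 m = 4025 mm.
Euler critical load P_cr = π²EI/L_e² = π²×70600×732600/4025² = 31510 N.
P_allow = P_cr/n = 31510/4.8 = 6564 N.

P_allow = 6.56 kN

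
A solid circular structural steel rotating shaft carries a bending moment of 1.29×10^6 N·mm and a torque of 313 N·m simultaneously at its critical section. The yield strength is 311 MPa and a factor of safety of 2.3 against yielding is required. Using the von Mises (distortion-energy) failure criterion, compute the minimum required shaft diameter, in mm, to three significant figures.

σ_allow = σ_y/n = 311/2.3 = 135.2 MPa.
For a solid shaft σ_b = 32M/(πd³) and τ = 16T/(πd³), so the von Mises stress is σ' = (16/πd³)·√(4M²+3T²).
√(4M²+3T²) = √(4×(1.290×10^6)² + 3×(313000)²) = 2.636×10^6 N·mm.
d³ = 16×2.636×10^6/(π×135.2) = 99300 mm³.
d = 46.31 mm.

d = 46.3 mm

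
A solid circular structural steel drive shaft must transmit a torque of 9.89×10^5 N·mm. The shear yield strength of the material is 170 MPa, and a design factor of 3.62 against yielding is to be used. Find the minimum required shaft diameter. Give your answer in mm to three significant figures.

Allowable shear stress τ_allow = 170/3.62 = 46.96 MPa.
For a solid shaft τ = 16T/(πd³), so d³ = 16T/(π τ_allow) = 16×989000/(π×46.96) = 107300 mm³.
d = (107300)^(1/3) = 47.51 mm.

d = 47.5 mm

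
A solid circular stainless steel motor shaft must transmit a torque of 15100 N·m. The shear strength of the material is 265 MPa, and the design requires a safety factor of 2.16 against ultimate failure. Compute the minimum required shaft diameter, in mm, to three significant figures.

d = 85.6 mm

Allowable shear stress τ_allow = 265/2.16 = 122.7 MPa.
For a solid shaft τ = 16T/(πd³), so d³ = 16T/(π τ_allow) = 16×1.5100×10^7/(π×122.7) = 626800 mm³.
d = (626800)^(1/3) = 85.58 mm.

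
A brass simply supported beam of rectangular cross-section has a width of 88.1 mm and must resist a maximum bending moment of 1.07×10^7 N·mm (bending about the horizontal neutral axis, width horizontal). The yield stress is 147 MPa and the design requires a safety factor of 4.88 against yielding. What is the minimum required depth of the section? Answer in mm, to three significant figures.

σ_allow = 147/4.88 = 30.12 MPa.
For a rectangular section σ = 6M/(bh²), so h² = 6M/(b σ_allow) = 6×1.0700×10^7/(88.1×30.12) = 24190 mm².
h = 155.5 mm.

h = 156 mm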